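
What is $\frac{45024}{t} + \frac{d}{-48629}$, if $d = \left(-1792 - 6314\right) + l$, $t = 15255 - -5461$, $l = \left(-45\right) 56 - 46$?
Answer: $\frac{602638312}{251849591} \approx 2.3928$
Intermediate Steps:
$l = -2566$ ($l = -2520 - 46 = -2566$)
$t = 20716$ ($t = 15255 + 5461 = 20716$)
$d = -10672$ ($d = \left(-1792 - 6314\right) - 2566 = -8106 - 2566 = -10672$)
$\frac{45024}{t} + \frac{d}{-48629} = \frac{45024}{20716} - \frac{10672}{-48629} = 45024 \cdot \frac{1}{20716} - - \frac{10672}{48629} = \frac{11256}{5179} + \frac{10672}{48629} = \frac{602638312}{251849591}$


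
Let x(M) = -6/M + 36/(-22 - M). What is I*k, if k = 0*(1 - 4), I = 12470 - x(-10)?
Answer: 0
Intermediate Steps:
I = 62362/5 (I = 12470 - 6*(-22 - 7*(-10))/((-10)*(22 - 10)) = 12470 - 6*(-1)*(-22 + 70)/(10*12) = 12470 - 6*(-1)*48/(10*12) = 12470 - 1*(-12/5) = 12470 + 12/5 = 62362/5 ≈ 12472.)
k = 0 (k = 0*(-3) = 0)
I*k = (62362/5)*0 = 0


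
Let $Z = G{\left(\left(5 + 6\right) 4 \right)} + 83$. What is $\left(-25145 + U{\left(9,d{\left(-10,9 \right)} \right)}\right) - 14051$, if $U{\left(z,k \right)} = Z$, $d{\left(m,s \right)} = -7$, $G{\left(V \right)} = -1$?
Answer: $-39114$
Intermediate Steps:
$Z = 82$ ($Z = -1 + 83 = 82$)
$U{\left(z,k \right)} = 82$
$\left(-25145 + U{\left(9,d{\left(-10,9 \right)} \right)}\right) - 14051 = \left(-25145 + 82\right) - 14051 = -25063 - 14051 = -39114$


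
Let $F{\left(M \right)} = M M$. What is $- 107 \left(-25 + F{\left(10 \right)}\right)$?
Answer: $-8025$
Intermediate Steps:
$F{\left(M \right)} = M^{2}$
$- 107 \left(-25 + F{\left(10 \right)}\right) = - 107 \left(-25 + 10^{2}\right) = - 107 \left(-25 + 100\right) = \left(-107\right) 75 = -8025$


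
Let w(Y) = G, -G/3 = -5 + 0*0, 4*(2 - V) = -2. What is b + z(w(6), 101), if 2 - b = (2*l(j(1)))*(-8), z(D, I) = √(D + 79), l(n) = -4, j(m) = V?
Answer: -62 + √94 ≈ -52.305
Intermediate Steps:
V = 5/2 (V = 2 - ¼*(-2) = 2 + ½ = 5/2 ≈ 2.5000)
j(m) = 5/2
G = 15 (G = -3*(-5 + 0*0) = -3*(-5 + 0) = -3*(-5) = 15)
w(Y) = 15
z(D, I) = √(79 + D)
b = -62 (b = 2 - 2*(-4)*(-8) = 2 - (-8)*(-8) = 2 - 1*64 = 2 - 64 = -62)
b + z(w(6), 101) = -62 + √(79 + 15) = -62 + √94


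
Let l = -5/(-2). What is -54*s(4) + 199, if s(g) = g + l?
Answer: -152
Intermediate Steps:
l = 5/2 (l = -5*(-½) = 5/2 ≈ 2.5000)
s(g) = 5/2 + g (s(g) = g + 5/2 = 5/2 + g)
-54*s(4) + 199 = -54*(5/2 + 4) + 199 = -54*13/2 + 199 = -1*351 + 199 = -351 + 199 = -152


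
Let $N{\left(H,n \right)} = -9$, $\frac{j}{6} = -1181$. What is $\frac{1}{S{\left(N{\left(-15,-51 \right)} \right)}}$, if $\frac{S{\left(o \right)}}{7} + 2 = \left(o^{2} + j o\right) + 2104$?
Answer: $\frac{1}{461699} \approx 2.1659 \cdot 10^{-6}$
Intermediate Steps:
$j = -7086$ ($j = 6 \left(-1181\right) = -7086$)
$S{\left(o \right)} = 14714 - 49602 o + 7 o^{2}$ ($S{\left(o \right)} = -14 + 7 \left(\left(o^{2} - 7086 o\right) + 2104\right) = -14 + 7 \left(2104 + o^{2} - 7086 o\right) = -14 + \left(14728 - 49602 o + 7 o^{2}\right) = 14714 - 49602 o + 7 o^{2}$)
$\frac{1}{S{\left(N{\left(-15,-51 \right)} \right)}} = \frac{1}{14714 - -446418 + 7 \left(-9\right)^{2}} = \frac{1}{14714 + 446418 + 7 \cdot 81} = \frac{1}{14714 + 446418 + 567} = \frac{1}{461699}$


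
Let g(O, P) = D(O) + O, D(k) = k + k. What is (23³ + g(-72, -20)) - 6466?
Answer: 5485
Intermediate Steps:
D(k) = 2*k
g(O, P) = 3*O (g(O, P) = 2*O + O = 3*O)
(23³ + g(-72, -20)) - 6466 = (23³ + 3*(-72)) - 6466 = (12167 - 216) - 6466 = 11951 - 6466 = 5485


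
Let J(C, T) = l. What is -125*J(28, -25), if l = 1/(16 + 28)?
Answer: -125/44 ≈ -2.8409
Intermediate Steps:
l = 1/44 ≈ 0.022727
J(C, T) = 1/44
-125*J(28, -25) = -125*1/44 = -125/44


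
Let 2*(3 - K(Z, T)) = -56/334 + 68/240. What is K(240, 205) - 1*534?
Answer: -10642399/20040 ≈ -531.06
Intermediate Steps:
K(Z, T) = 58961/20040 (K(Z, T) = 3 - (-56/334 + 68/240)/2 = 3 - (-56*1/334 + 68*(1/240))/2 = 3 - (-28/167 + 17/60)/2 = 3 - ½*1159/10020 = 3 - 1159/20040 = 58961/20040)
K(240, 205) - 1*534 = 58961/20040 - 1*534 = 58961/20040 - 534 = -10642399/20040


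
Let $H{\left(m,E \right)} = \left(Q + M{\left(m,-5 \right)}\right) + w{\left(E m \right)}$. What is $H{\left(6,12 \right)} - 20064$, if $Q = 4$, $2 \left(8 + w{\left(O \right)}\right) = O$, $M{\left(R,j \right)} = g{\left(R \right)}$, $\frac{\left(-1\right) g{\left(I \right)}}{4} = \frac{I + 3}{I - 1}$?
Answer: $- \frac{100196}{5} \approx -20039.0$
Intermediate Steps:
$g{\left(I \right)} = - \frac{4 \left(3 + I\right)}{-1 + I}$ ($g{\left(I \right)} = - 4 \frac{I + 3}{I - 1} = - 4 \frac{3 + I}{-1 + I} = - \frac{4 \left(3 + I\right)}{-1 + I}$)
$M{\left(R,j \right)} = \frac{4 \left(-3 - R\right)}{-1 + R}$
$w{\left(O \right)} = -8 + \frac{O}{2}$
$H{\left(m,E \right)} = -4 + \frac{E m}{2} + \frac{4 \left(-3 - m\right)}{-1 + m}$ ($H{\left(m,E \right)} = \left(4 + \frac{4 \left(-3 - m\right)}{-1 + m}\right) + \left(-8 + \frac{E m}{2}\right) = -4 + \frac{E m}{2} + \frac{4 \left(-3 - m\right)}{-1 + m}$)
$H{\left(6,12 \right)} - 20064 = \frac{-24 - 48 + \left(-1 + 6\right) \left(-8 + 12 \cdot 6\right)}{2 \left(-1 + 6\right)} - 20064 = \frac{-24 - 48 + 5 \left(-8 + 72\right)}{2 \cdot 5} - 20064 = \frac{1}{2} \cdot \frac{1}{5} \left(-24 - 48 + 5 \cdot 64\right) - 20064 = \frac{1}{2} \cdot \frac{1}{5} \left(-24 - 48 + 320\right) - 20064 = \frac{1}{2} \cdot \frac{1}{5} \cdot 248 - 20064 = \frac{124}{5} - 20064 = - \frac{100196}{5}$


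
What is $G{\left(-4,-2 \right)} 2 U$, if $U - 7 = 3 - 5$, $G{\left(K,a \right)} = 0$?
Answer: $0$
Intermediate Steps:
$U = 5$ ($U = 7 + \left(3 - 5\right) = 7 - 2 = 5$)
$G{\left(-4,-2 \right)} 2 U = 0 \cdot 2 \cdot 5 = 0 \cdot 5 = 0$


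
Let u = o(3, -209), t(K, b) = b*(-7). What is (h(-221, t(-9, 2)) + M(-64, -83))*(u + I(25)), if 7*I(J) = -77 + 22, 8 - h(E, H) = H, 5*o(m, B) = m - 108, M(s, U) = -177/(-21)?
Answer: -43026/49 ≈ -878.08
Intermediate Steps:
M(s, U) = 59/7 (M(s, U) = -177*(-1/21) = 59/7)
t(K, b) = -7*b
o(m, B) = -108/5 + m/5 (o(m, B) = (m - 108)/5 = (-108 + m)/5 = -108/5 + m/5)
h(E, H) = 8 - H
u = -21 (u = -108/5 + (1/5)*3 = -108/5 + 3/5 = -21)
I(J) = -55/7 (I(J) = (-77 + 22)/7 = (1/7)*(-55) = -55/7)
(h(-221, t(-9, 2)) + M(-64, -83))*(u + I(25)) = ((8 - (-7)*2) + 59/7)*(-21 - 55/7) = ((8 - 1*(-14)) + 59/7)*(-202/7) = ((8 + 14) + 59/7)*(-202/7) = (22 + 59/7)*(-202/7) = (213/7)*(-202/7) = -43026/49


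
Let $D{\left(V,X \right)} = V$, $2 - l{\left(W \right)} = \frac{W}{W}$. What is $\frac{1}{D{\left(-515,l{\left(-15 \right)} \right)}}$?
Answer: $- \frac{1}{515} \approx -0.0019417$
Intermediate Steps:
$l{\left(W \right)} = 1$ ($l{\left(W \right)} = 2 - \frac{W}{W} = 2 - 1 = 1$)
$\frac{1}{D{\left(-515,l{\left(-15 \right)} \right)}} = \frac{1}{-515} = - \frac{1}{515}$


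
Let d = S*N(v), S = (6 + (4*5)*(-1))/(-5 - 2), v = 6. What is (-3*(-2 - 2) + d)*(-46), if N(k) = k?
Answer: -1104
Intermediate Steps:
S = 2 (S = (6 + 20*(-1))/(-7) = (6 - 20)*(-⅐) = -14*(-⅐) = 2)
d = 12 (d = 2*6 = 12)
(-3*(-2 - 2) + d)*(-46) = (-3*(-2 - 2) + 12)*(-46) = (-3*(-4) + 12)*(-46) = (12 + 12)*(-46) = 24*(-46) = -1104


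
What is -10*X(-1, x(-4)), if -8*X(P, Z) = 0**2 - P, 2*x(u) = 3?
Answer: 5/4 ≈ 1.2500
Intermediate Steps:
x(u) = 3/2 (x(u) = (1/2)*3 = 3/2)
X(P, Z) = P/8 (X(P, Z) = -(0**2 - P)/8 = -(0 - P)/8 = -(-1)*P/8 = P/8)
-10*X(-1, x(-4)) = -5*(-1)/4 = -10*(-1/8) = 5/4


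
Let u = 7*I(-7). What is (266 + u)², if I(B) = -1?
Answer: 67081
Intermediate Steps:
u = -7 (u = 7*(-1) = -7)
(266 + u)² = (266 - 7)² = 259² = 67081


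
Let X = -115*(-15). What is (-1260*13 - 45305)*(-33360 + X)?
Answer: 1951404975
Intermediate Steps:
X = 1725
(-1260*13 - 45305)*(-33360 + X) = (-1260*13 - 45305)*(-33360 + 1725) = (-16380 - 45305)*(-31635) = -61685*(-31635) = 1951404975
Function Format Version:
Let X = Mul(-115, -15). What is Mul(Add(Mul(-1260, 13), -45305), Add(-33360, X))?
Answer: 1951404975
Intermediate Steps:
X = 1725
Mul(Add(Mul(-1260, 13), -45305), Add(-33360, X)) = Mul(Add(Mul(-1260, 13), -45305), Add(-33360, 1725)) = Mul(Add(-16380, -45305), -31635) = Mul(-61685, -31635) = 1951404975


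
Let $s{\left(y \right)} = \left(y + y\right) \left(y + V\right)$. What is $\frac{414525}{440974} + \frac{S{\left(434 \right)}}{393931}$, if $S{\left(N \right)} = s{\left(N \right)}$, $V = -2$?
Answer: $\frac{328648914399}{173713328794} \approx 1.8919$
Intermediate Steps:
$s{\left(y \right)} = 2 y \left(-2 + y\right)$ ($s{\left(y \right)} = \left(y + y\right) \left(y - 2\right) = 2 y \left(-2 + y\right)$)
$S{\left(N \right)} = 2 N \left(-2 + N\right)$
$\frac{414525}{440974} + \frac{S{\left(434 \right)}}{393931} = \frac{414525}{440974} + \frac{2 \cdot 434 \left(-2 + 434\right)}{393931} = 414525 \cdot \frac{1}{440974} + 2 \cdot 434 \cdot 432 \cdot \frac{1}{393931} = \frac{414525}{440974} + 374976 \cdot \frac{1}{393931} = \frac{414525}{440974} + \frac{374976}{393931} = \frac{328648914399}{173713328794}$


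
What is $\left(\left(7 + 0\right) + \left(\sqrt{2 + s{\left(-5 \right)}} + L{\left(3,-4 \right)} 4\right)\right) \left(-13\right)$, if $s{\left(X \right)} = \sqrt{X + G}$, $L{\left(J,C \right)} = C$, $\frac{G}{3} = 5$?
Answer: $117 - 13 \sqrt{2 + \sqrt{10}} \approx 87.463$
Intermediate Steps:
$G = 15$ ($G = 3 \cdot 5 = 15$)
$s{\left(X \right)} = \sqrt{15 + X}$ ($s{\left(X \right)} = \sqrt{X + 15} = \sqrt{15 + X}$)
$\left(\left(7 + 0\right) + \left(\sqrt{2 + s{\left(-5 \right)}} + L{\left(3,-4 \right)} 4\right)\right) \left(-13\right) = \left(\left(7 + 0\right) + \left(\sqrt{2 + \sqrt{15 - 5}} - 16\right)\right) \left(-13\right) = \left(7 - \left(16 - \sqrt{2 + \sqrt{10}}\right)\right) \left(-13\right) = \left(-9 + \sqrt{2 + \sqrt{10}}\right) \left(-13\right) = 117 - 13 \sqrt{2 + \sqrt{10}}$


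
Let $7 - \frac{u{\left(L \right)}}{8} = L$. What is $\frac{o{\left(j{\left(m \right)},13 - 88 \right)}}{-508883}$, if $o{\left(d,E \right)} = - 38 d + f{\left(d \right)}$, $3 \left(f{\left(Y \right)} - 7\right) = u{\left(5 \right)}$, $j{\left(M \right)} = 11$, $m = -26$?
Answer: $\frac{1217}{1526649} \approx 0.00079717$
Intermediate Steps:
$u{\left(L \right)} = 56 - 8 L$
$f{\left(Y \right)} = \frac{37}{3}$ ($f{\left(Y \right)} = 7 + \frac{56 - 40}{3} = 7 + \frac{1}{3} \cdot 16 = 7 + \frac{16}{3} = \frac{37}{3}$)
$o{\left(d,E \right)} = \frac{37}{3} - 38 d$ ($o{\left(d,E \right)} = - 38 d + \frac{37}{3} = \frac{37}{3} - 38 d$)
$\frac{o{\left(j{\left(m \right)},13 - 88 \right)}}{-508883} = \frac{\frac{37}{3} - 418}{-508883} = \left(\frac{37}{3} - 418\right) \left(- \frac{1}{508883}\right) = \left(- \frac{1217}{3}\right) \left(- \frac{1}{508883}\right) = \frac{1217}{1526649}$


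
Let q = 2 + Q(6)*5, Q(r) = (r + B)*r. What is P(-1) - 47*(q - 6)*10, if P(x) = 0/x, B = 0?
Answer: -82720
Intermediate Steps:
Q(r) = r² (Q(r) = (r + 0)*r = r*r = r²)
P(x) = 0
q = 182 (q = 2 + 6²*5 = 2 + 36*5 = 2 + 180 = 182)
P(-1) - 47*(q - 6)*10 = 0 - 47*(182 - 6)*10 = 0 - 8272*10 = 0 - 47*1760 = 0 - 82720 = -82720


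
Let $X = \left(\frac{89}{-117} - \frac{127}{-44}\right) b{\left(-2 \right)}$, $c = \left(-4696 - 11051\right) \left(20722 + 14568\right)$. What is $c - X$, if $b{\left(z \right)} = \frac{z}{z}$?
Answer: $- \frac{2860803482183}{5148} \approx -5.5571 \cdot 10^{8}$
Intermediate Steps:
$b{\left(z \right)} = 1$
$c = -555711630$ ($c = \left(-15747\right) 35290 = -555711630$)
$X = \frac{10943}{5148}$ ($X = \left(\frac{89}{-117} - \frac{127}{-44}\right) 1 = \left(89 \left(- \frac{1}{117}\right) - - \frac{127}{44}\right) 1 = \left(- \frac{89}{117} + \frac{127}{44}\right) 1 = \frac{10943}{5148} \cdot 1 = \frac{10943}{5148} \approx 2.1257$)
$c - X = -555711630 - \frac{10943}{5148} = - \frac{2860803482183}{5148}$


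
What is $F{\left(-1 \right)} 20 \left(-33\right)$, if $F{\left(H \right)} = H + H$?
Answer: $1320$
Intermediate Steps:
$F{\left(H \right)} = 2 H$
$F{\left(-1 \right)} 20 \left(-33\right) = 2 \left(-1\right) 20 \left(-33\right) = \left(-2\right) 20 \left(-33\right) = \left(-40\right) \left(-33\right) = 1320$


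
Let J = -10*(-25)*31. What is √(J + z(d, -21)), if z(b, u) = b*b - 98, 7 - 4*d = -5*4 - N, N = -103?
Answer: √8013 ≈ 89.515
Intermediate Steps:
J = 7750 (J = 250*31 = 7750)
d = -19 (d = 7/4 - (-5*4 - 1*(-103))/4 = 7/4 - (-20 + 103)/4 = 7/4 - ¼*83 = 7/4 - 83/4 = -19)
z(b, u) = -98 + b² (z(b, u) = b² - 98 = -98 + b²)
√(J + z(d, -21)) = √(7750 + (-98 + (-19)²)) = √(7750 + (-98 + 361)) = √(7750 + 263) = √8013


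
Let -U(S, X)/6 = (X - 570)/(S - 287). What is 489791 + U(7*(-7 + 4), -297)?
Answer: 75425213/154 ≈ 4.8977e+5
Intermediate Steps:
U(S, X) = -6*(-570 + X)/(-287 + S) (U(S, X) = -6*(X - 570)/(S - 287) = -6*(-570 + X)/(-287 + S))
489791 + U(7*(-7 + 4), -297) = 489791 + 6*(570 - 1*(-297))/(-287 + 7*(-7 + 4)) = 489791 + 6*(570 + 297)/(-287 + 7*(-3)) = 489791 + 6*867/(-287 - 21) = 489791 + 6*867/(-308) = 489791 + 6*(-1/308)*867 = 489791 - 2601/154 = 75425213/154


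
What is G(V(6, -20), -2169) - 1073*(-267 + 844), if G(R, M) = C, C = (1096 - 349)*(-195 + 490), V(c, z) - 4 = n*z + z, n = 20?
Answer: -398756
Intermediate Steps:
V(c, z) = 4 + 21*z (V(c, z) = 4 + (20*z + z) = 4 + 21*z)
C = 220365 (C = 747*295 = 220365)
G(R, M) = 220365
G(V(6, -20), -2169) - 1073*(-267 + 844) = 220365 - 1073*(-267 + 844) = 220365 - 1073*577 = 220365 - 619121 = -398756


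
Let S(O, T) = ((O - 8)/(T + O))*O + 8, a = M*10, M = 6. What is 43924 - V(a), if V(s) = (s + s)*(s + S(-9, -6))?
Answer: 36988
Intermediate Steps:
a = 60 (a = 6*10 = 60)
S(O, T) = 8 + O*(-8 + O)/(O + T) (S(O, T) = ((-8 + O)/(O + T))*O + 8 = O*(-8 + O)/(O + T) + 8 = 8 + O*(-8 + O)/(O + T))
V(s) = 2*s*(-11/5 + s) (V(s) = (s + s)*(s + ((-9)² + 8*(-6))/(-9 - 6)) = (2*s)*(s + (81 - 48)/(-15)) = (2*s)*(s - 1/15*33) = (2*s)*(s - 11/5) = (2*s)*(-11/5 + s) = 2*s*(-11/5 + s))
43924 - V(a) = 43924 - 2*60*(-11 + 5*60)/5 = 43924 - 2*60*(-11 + 300)/5 = 43924 - 2*60*289/5 = 43924 - 1*6936 = 43924 - 6936 = 36988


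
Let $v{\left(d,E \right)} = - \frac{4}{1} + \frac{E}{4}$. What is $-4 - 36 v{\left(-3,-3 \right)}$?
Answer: $167$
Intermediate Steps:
$v{\left(d,E \right)} = -4 + \frac{E}{4}$ ($v{\left(d,E \right)} = \left(-4\right) 1 + E \frac{1}{4} = -4 + \frac{E}{4}$)
$-4 - 36 v{\left(-3,-3 \right)} = -4 - 36 \left(-4 + \frac{1}{4} \left(-3\right)\right) = -4 - 36 \left(-4 - \frac{3}{4}\right) = -4 - -171 = -4 + 171 = 167$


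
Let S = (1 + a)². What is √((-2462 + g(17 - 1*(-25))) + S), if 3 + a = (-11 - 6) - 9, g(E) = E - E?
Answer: I*√1678 ≈ 40.963*I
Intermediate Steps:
g(E) = 0
a = -29 (a = -3 + ((-11 - 6) - 9) = -3 + (-17 - 9) = -3 - 26 = -29)
S = 784 (S = (1 - 29)² = (-28)² = 784)
√((-2462 + g(17 - 1*(-25))) + S) = √((-2462 + 0) + 784) = √(-2462 + 784) = √(-1678) = I*√1678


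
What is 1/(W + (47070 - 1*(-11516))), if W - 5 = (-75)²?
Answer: 1/64216 ≈ 1.5572e-5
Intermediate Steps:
W = 5630 (W = 5 + (-75)² = 5 + 5625 = 5630)
1/(W + (47070 - 1*(-11516))) = 1/(5630 + (47070 - 1*(-11516))) = 1/(5630 + (47070 + 11516)) = 1/(5630 + 58586) = 1/64216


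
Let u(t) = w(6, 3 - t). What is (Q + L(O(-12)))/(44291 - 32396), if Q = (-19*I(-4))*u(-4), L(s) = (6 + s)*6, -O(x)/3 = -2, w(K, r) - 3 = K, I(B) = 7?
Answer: -75/793 ≈ -0.094578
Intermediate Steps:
w(K, r) = 3 + K
u(t) = 9 (u(t) = 3 + 6 = 9)
O(x) = 6 (O(x) = -3*(-2) = 6)
L(s) = 36 + 6*s
Q = -1197 (Q = -19*7*9 = -133*9 = -1197)
(Q + L(O(-12)))/(44291 - 32396) = (-1197 + (36 + 6*6))/(44291 - 32396) = (-1197 + (36 + 36))/11895 = (-1197 + 72)*(1/11895) = -1125*1/11895 = -75/793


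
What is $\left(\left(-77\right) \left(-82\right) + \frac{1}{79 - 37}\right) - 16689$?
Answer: $- \frac{435749}{42} \approx -10375.0$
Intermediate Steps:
$\left(\left(-77\right) \left(-82\right) + \frac{1}{79 - 37}\right) - 16689 = \left(6314 + \frac{1}{42}\right) - 16689 = \frac{265189}{42} - 16689 = - \frac{435749}{42}$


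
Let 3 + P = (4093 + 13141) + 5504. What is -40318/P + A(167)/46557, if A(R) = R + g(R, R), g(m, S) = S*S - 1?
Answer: -1239254701/1058473395 ≈ -1.1708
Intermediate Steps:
P = 22735 (P = -3 + ((4093 + 13141) + 5504) = -3 + (17234 + 5504) = -3 + 22738 = 22735)
g(m, S) = -1 + S² (g(m, S) = S² - 1 = -1 + S²)
A(R) = -1 + R + R² (A(R) = R + (-1 + R²) = -1 + R + R²)
-40318/P + A(167)/46557 = -40318/22735 + (-1 + 167 + 167²)/46557 = -40318*1/22735 + (-1 + 167 + 27889)*(1/46557) = -40318/22735 + 28055*(1/46557) = -40318/22735 + 28055/46557 = -1239254701/1058473395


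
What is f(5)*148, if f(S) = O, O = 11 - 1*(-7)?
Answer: 2664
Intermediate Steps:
O = 18 (O = 11 + 7 = 18)
f(S) = 18
f(5)*148 = 18*148 = 2664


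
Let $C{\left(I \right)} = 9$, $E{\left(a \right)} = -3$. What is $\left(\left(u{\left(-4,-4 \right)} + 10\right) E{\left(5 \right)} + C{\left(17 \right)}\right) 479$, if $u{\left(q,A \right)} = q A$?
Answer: $-33051$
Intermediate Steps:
$u{\left(q,A \right)} = A q$
$\left(\left(u{\left(-4,-4 \right)} + 10\right) E{\left(5 \right)} + C{\left(17 \right)}\right) 479 = \left(\left(\left(-4\right) \left(-4\right) + 10\right) \left(-3\right) + 9\right) 479 = \left(\left(16 + 10\right) \left(-3\right) + 9\right) 479 = \left(26 \left(-3\right) + 9\right) 479 = \left(-78 + 9\right) 479 = \left(-69\right) 479 = -33051$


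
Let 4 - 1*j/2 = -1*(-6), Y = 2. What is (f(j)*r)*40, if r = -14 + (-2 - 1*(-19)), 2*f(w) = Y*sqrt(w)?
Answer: 240*I ≈ 240.0*I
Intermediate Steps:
j = -4 (j = 8 - (-2)*(-6) = 8 - 2*6 = 8 - 12 = -4)
f(w) = sqrt(w) (f(w) = (2*sqrt(w))/2 = sqrt(w))
r = 3 (r = -14 + (-2 + 19) = -14 + 17 = 3)
(f(j)*r)*40 = (sqrt(-4)*3)*40 = ((2*I)*3)*40 = (6*I)*40 = 240*I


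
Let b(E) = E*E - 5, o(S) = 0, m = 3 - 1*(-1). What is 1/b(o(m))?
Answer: -⅕ ≈ -0.20000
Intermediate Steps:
m = 4 (m = 3 + 1 = 4)
b(E) = -5 + E² (b(E) = E² - 5 = -5 + E²)
1/b(o(m)) = 1/(-5 + 0²) = 1/(-5 + 0) = 1/(-5) = -⅕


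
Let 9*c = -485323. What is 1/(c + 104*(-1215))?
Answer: -9/1622563 ≈ -5.5468e-6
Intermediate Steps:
c = -485323/9 (c = (⅑)*(-485323) = -485323/9 ≈ -53925.)
1/(c + 104*(-1215)) = 1/(-485323/9 + 104*(-1215)) = 1/(-485323/9 - 126360) = 1/(-1622563/9) = -9/1622563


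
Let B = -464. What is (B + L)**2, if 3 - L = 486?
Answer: 896809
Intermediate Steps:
L = -483 (L = 3 - 1*486 = 3 - 486 = -483)
(B + L)**2 = (-464 - 483)**2 = (-947)**2 = 896809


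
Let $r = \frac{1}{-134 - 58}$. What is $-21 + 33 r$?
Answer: $- \frac{1355}{64} \approx -21.172$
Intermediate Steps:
$r = - \frac{1}{192}$ ($r = \frac{1}{-192} = - \frac{1}{192} \approx -0.0052083$)
$-21 + 33 r = -21 + 33 \left(- \frac{1}{192}\right) = -21 - \frac{11}{64} = - \frac{1355}{64}$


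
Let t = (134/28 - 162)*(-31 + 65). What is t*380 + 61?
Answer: -14218033/7 ≈ -2.0311e+6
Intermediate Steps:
t = -37417/7 (t = (134*(1/28) - 162)*34 = (67/14 - 162)*34 = -2201/14*34 = -37417/7 ≈ -5345.3)
t*380 + 61 = -37417/7*380 + 61 = -14218460/7 + 61 = -14218033/7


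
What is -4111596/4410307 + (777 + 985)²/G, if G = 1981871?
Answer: 5543780289592/8740659544397 ≈ 0.63425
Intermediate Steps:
-4111596/4410307 + (777 + 985)²/G = -4111596/4410307 + (777 + 985)²/1981871 = -4111596*1/4410307 + 1762²*(1/1981871) = -4111596/4410307 + 3104644*(1/1981871) = -4111596/4410307 + 3104644/1981871 = 5543780289592/8740659544397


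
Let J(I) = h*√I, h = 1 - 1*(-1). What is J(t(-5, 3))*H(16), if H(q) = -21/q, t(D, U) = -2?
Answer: -21*I*√2/8 ≈ -3.7123*I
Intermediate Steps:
h = 2 (h = 1 + 1 = 2)
J(I) = 2*√I
J(t(-5, 3))*H(16) = (2*√(-2))*(-21/16) = (2*(I*√2))*(-21*1/16) = (2*I*√2)*(-21/16) = -21*I*√2/8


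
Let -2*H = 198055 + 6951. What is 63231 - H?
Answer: 165734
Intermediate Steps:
H = -102503 (H = -(198055 + 6951)/2 = -½*205006 = -102503)
63231 - H = 63231 - 1*(-102503) = 63231 + 102503 = 165734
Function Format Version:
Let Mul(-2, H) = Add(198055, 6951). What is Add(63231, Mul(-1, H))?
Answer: 165734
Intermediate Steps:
H = -102503 (H = Mul(Rational(-1, 2), Add(198055, 6951)) = Mul(Rational(-1, 2), 205006) = -102503)
Add(63231, Mul(-1, H)) = Add(63231, Mul(-1, -102503)) = Add(63231, 102503) = 165734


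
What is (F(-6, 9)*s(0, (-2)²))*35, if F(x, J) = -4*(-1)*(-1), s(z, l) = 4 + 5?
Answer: -1260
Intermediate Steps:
s(z, l) = 9
F(x, J) = -4 (F(x, J) = 4*(-1) = -4)
(F(-6, 9)*s(0, (-2)²))*35 = -4*9*35 = -36*35 = -1260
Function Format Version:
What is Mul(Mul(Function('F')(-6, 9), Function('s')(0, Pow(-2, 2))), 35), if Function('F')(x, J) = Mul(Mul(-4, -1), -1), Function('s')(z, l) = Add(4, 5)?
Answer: -1260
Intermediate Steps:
Function('s')(z, l) = 9
Function('F')(x, J) = -4 (Function('F')(x, J) = Mul(4, -1) = -4)
Mul(Mul(Function('F')(-6, 9), Function('s')(0, Pow(-2, 2))), 35) = Mul(Mul(-4, 9), 35) = Mul(-36, 35) = -1260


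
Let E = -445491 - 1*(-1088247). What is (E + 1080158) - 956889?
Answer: 766025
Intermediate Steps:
E = 642756 (E = -445491 + 1088247 = 642756)
(E + 1080158) - 956889 = (642756 + 1080158) - 956889 = 1722914 - 956889 = 766025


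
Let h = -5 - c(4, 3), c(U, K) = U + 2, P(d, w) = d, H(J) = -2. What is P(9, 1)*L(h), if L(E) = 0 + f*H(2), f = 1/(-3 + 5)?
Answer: -9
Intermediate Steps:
f = ½ (f = 1/2 = ½ ≈ 0.50000)
c(U, K) = 2 + U
h = -11 (h = -5 - (2 + 4) = -5 - 1*6 = -5 - 6 = -11)
L(E) = -1 (L(E) = 0 + (½)*(-2) = 0 - 1 = -1)
P(9, 1)*L(h) = 9*(-1) = -9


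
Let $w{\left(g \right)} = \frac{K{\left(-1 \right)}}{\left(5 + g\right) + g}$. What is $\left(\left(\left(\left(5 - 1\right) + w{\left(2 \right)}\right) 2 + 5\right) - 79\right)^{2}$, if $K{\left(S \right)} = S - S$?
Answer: $4356$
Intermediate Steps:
$K{\left(S \right)} = 0$
$w{\left(g \right)} = 0$ ($w{\left(g \right)} = \frac{0}{\left(5 + g\right) + g} = \frac{0}{5 + 2 g} = 0$)
$\left(\left(\left(\left(5 - 1\right) + w{\left(2 \right)}\right) 2 + 5\right) - 79\right)^{2} = \left(\left(\left(\left(5 - 1\right) + 0\right) 2 + 5\right) - 79\right)^{2} = \left(\left(\left(4 + 0\right) 2 + 5\right) - 79\right)^{2} = \left(\left(4 \cdot 2 + 5\right) - 79\right)^{2} = \left(\left(8 + 5\right) - 79\right)^{2} = \left(13 - 79\right)^{2} = \left(-66\right)^{2} = 4356$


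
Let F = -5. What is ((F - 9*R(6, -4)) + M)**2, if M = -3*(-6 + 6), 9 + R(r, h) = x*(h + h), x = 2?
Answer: 48400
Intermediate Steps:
R(r, h) = -9 + 4*h (R(r, h) = -9 + 2*(h + h) = -9 + 2*(2*h) = -9 + 4*h)
M = 0 (M = -3*0 = 0)
((F - 9*R(6, -4)) + M)**2 = ((-5 - 9*(-9 + 4*(-4))) + 0)**2 = ((-5 - 9*(-9 - 16)) + 0)**2 = ((-5 - 9*(-25)) + 0)**2 = ((-5 + 225) + 0)**2 = (220 + 0)**2 = 220**2 = 48400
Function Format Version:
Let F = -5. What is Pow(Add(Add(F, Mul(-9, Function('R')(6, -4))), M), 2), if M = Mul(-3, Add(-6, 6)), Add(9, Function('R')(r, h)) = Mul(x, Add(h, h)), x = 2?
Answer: 48400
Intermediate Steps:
Function('R')(r, h) = Add(-9, Mul(4, h)) (Function('R')(r, h) = Add(-9, Mul(2, Add(h, h))) = Add(-9, Mul(2, Mul(2, h))) = Add(-9, Mul(4, h)))
M = 0 (M = Mul(-3, 0) = 0)
Pow(Add(Add(F, Mul(-9, Function('R')(6, -4))), M), 2) = Pow(Add(Add(-5, Mul(-9, Add(-9, Mul(4, -4)))), 0), 2) = Pow(Add(Add(-5, Mul(-9, Add(-9, -16))), 0), 2) = Pow(Add(Add(-5, Mul(-9, -25)), 0), 2) = Pow(Add(Add(-5, 225), 0), 2) = Pow(Add(220, 0), 2) = Pow(220, 2) = 48400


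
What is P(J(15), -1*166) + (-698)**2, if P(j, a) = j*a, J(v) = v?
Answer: 484714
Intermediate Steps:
P(j, a) = a*j
P(J(15), -1*166) + (-698)**2 = -1*166*15 + (-698)**2 = -166*15 + 487204 = -2490 + 487204 = 484714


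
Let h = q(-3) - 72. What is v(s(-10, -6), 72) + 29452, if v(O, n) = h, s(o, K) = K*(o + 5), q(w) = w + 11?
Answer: 29388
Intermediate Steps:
q(w) = 11 + w
s(o, K) = K*(5 + o)
h = -64 (h = (11 - 3) - 72 = 8 - 72 = -64)
v(O, n) = -64
v(s(-10, -6), 72) + 29452 = -64 + 29452 = 29388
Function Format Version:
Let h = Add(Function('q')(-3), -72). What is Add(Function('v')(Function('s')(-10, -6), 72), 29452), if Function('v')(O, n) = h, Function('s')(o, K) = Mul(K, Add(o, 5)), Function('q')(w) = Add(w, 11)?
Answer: 29388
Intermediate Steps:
Function('q')(w) = Add(11, w)
Function('s')(o, K) = Mul(K, Add(5, o))
h = -64 (h = Add(Add(11, -3), -72) = Add(8, -72) = -64)
Function('v')(O, n) = -64
Add(Function('v')(Function('s')(-10, -6), 72), 29452) = Add(-64, 29452) = 29388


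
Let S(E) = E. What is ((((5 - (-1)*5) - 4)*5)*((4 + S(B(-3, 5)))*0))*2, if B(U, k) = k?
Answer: 0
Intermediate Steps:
((((5 - (-1)*5) - 4)*5)*((4 + S(B(-3, 5)))*0))*2 = ((((5 - (-1)*5) - 4)*5)*((4 + 5)*0))*2 = ((((5 - 1*(-5)) - 4)*5)*(9*0))*2 = ((((5 + 5) - 4)*5)*0)*2 = (((10 - 4)*5)*0)*2 = ((6*5)*0)*2 = (30*0)*2 = 0*2 = 0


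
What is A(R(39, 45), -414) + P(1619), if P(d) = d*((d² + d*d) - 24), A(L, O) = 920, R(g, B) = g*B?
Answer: 8487281382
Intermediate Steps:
R(g, B) = B*g
P(d) = d*(-24 + 2*d²) (P(d) = d*((d² + d²) - 24) = d*(2*d² - 24) = d*(-24 + 2*d²))
A(R(39, 45), -414) + P(1619) = 920 + 2*1619*(-12 + 1619²) = 920 + 2*1619*(-12 + 2621161) = 920 + 2*1619*2621149 = 920 + 8487280462 = 8487281382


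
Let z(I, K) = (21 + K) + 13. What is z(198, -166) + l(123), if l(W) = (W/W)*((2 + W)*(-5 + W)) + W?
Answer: 14741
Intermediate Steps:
z(I, K) = 34 + K
l(W) = W + (-5 + W)*(2 + W) (l(W) = 1*((-5 + W)*(2 + W)) + W = (-5 + W)*(2 + W) + W = W + (-5 + W)*(2 + W))
z(198, -166) + l(123) = (34 - 166) + (-10 + 123**2 - 2*123) = -132 + (-10 + 15129 - 246) = -132 + 14873 = 14741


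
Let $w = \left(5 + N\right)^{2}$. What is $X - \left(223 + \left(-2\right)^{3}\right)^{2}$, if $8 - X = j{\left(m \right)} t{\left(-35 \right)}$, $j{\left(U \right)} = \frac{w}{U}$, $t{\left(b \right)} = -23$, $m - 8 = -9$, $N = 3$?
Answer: $-47689$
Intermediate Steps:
$m = -1$ ($m = 8 - 9 = -1$)
$w = 64$ ($w = \left(5 + 3\right)^{2} = 8^{2} = 64$)
$j{\left(U \right)} = \frac{64}{U}$
$X = -1464$ ($X = 8 - \frac{64}{-1} \left(-23\right) = 8 - 64 \left(-1\right) \left(-23\right) = 8 - \left(-64\right) \left(-23\right) = 8 - 1472 = -1464$)
$X - \left(223 + \left(-2\right)^{3}\right)^{2} = -1464 - \left(223 + \left(-2\right)^{3}\right)^{2} = -1464 - \left(223 - 8\right)^{2} = -1464 - 215^{2} = -1464 - 46225 = -47689$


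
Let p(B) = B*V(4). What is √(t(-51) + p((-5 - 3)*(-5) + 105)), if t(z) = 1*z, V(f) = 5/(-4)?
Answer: I*√929/2 ≈ 15.24*I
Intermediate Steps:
V(f) = -5/4 (V(f) = 5*(-¼) = -5/4)
t(z) = z
p(B) = -5*B/4 (p(B) = B*(-5/4) = -5*B/4)
√(t(-51) + p((-5 - 3)*(-5) + 105)) = √(-51 - 5*((-5 - 3)*(-5) + 105)/4) = √(-51 - 5*(-8*(-5) + 105)/4) = √(-51 - 5*(40 + 105)/4) = √(-51 - 5/4*145) = √(-51 - 725/4) = √(-929/4) = I*√929/2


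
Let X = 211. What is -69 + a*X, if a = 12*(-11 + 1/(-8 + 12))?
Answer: -27288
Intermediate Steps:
a = -129 (a = 12*(-11 + 1/4) = 12*(-11 + ¼) = 12*(-43/4) = -129)
-69 + a*X = -69 - 129*211 = -69 - 27219 = -27288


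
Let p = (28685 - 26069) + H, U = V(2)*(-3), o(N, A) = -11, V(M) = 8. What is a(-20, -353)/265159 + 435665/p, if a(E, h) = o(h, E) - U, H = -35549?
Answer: -115520067606/8732481347 ≈ -13.229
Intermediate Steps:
U = -24 (U = 8*(-3) = -24)
a(E, h) = 13 (a(E, h) = -11 - 1*(-24) = -11 + 24 = 13)
p = -32933 (p = (28685 - 26069) - 35549 = 2616 - 35549 = -32933)
a(-20, -353)/265159 + 435665/p = 13/265159 + 435665/(-32933) = 13*(1/265159) + 435665*(-1/32933) = 13/265159 - 435665/32933 = -115520067606/8732481347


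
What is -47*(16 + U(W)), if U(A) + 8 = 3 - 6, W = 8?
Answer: -235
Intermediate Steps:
U(A) = -11 (U(A) = -8 + (3 - 6) = -8 - 3 = -11)
-47*(16 + U(W)) = -47*(16 - 11) = -47*5 = -235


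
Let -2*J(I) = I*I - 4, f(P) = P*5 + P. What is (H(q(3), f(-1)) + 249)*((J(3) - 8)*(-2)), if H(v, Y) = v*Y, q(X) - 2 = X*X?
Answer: 3843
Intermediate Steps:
f(P) = 6*P (f(P) = 5*P + P = 6*P)
q(X) = 2 + X² (q(X) = 2 + X*X = 2 + X²)
J(I) = 2 - I²/2 (J(I) = -(I*I - 4)/2 = -(I² - 4)/2 = -(-4 + I²)/2 = 2 - I²/2)
H(v, Y) = Y*v
(H(q(3), f(-1)) + 249)*((J(3) - 8)*(-2)) = ((6*(-1))*(2 + 3²) + 249)*(((2 - ½*3²) - 8)*(-2)) = (-6*(2 + 9) + 249)*(((2 - ½*9) - 8)*(-2)) = (-6*11 + 249)*(((2 - 9/2) - 8)*(-2)) = (-66 + 249)*((-5/2 - 8)*(-2)) = 183*(-21/2*(-2)) = 183*21 = 3843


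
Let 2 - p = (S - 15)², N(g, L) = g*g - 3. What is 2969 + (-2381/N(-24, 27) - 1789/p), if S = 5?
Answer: 167512985/56154 ≈ 2983.1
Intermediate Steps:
N(g, L) = -3 + g² (N(g, L) = g² - 3 = -3 + g²)
p = -98 (p = 2 - (5 - 15)² = 2 - 1*(-10)² = 2 - 1*100 = 2 - 100 = -98)
2969 + (-2381/N(-24, 27) - 1789/p) = 2969 + (-2381/(-3 + (-24)²) - 1789/(-98)) = 2969 + (-2381/(-3 + 576) - 1789*(-1/98)) = 2969 + (-2381/573 + 1789/98) = 2969 + 791759/56154 = 167512985/56154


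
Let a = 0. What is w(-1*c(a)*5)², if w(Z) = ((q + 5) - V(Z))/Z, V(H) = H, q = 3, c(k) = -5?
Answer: 289/625 ≈ 0.46240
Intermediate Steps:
w(Z) = (8 - Z)/Z (w(Z) = ((3 + 5) - Z)/Z = (8 - Z)/Z)
w(-1*c(a)*5)² = ((8 - (-1)*(1*(-5))*5)/((-1*(-5)*5)))² = ((8 - (-1)*(-5*5))/((-(-5)*5)))² = ((8 - (-1)*(-25))/((-1*(-25))))² = ((8 - 1*25)/25)² = ((8 - 25)/25)² = ((1/25)*(-17))² = (-17/25)² = 289/625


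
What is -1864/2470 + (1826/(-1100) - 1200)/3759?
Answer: -49874381/46423650 ≈ -1.0743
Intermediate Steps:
-1864/2470 + (1826/(-1100) - 1200)/3759 = -1864*1/2470 + (1826*(-1/1100) - 1200)*(1/3759) = -932/1235 + (-83/50 - 1200)*(1/3759) = -932/1235 - 60083/50*1/3759 = -932/1235 - 60083/187950 = -49874381/46423650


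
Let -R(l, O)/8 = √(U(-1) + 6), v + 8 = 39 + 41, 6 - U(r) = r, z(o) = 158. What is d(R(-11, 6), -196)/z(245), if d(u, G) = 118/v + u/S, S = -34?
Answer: 59/5688 + 2*√13/1343 ≈ 0.015742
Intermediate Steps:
U(r) = 6 - r
v = 72 (v = -8 + (39 + 41) = -8 + 80 = 72)
R(l, O) = -8*√13 (R(l, O) = -8*√((6 - 1*(-1)) + 6) = -8*√((6 + 1) + 6) = -8*√(7 + 6) = -8*√13)
d(u, G) = 59/36 - u/34 (d(u, G) = 118/72 + u/(-34) = 118*(1/72) + u*(-1/34) = 59/36 - u/34)
d(R(-11, 6), -196)/z(245) = (59/36 - (-4)*√13/17)/158 = (59/36 + 4*√13/17)*(1/158) = 59/5688 + 2*√13/1343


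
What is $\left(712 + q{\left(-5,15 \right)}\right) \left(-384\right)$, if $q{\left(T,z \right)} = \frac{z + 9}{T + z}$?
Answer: $- \frac{1371648}{5} \approx -2.7433 \cdot 10^{5}$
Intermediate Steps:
$q{\left(T,z \right)} = \frac{9 + z}{T + z}$
$\left(712 + q{\left(-5,15 \right)}\right) \left(-384\right) = \left(712 + \frac{9 + 15}{-5 + 15}\right) \left(-384\right) = \left(712 + \frac{1}{10} \cdot 24\right) \left(-384\right) = \left(712 + \frac{12}{5}\right) \left(-384\right) = \frac{3572}{5} \left(-384\right) = - \frac{1371648}{5}$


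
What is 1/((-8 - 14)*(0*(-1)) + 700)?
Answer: 1/700 ≈ 0.0014286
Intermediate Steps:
1/((-8 - 14)*(0*(-1)) + 700) = 1/(-22*0 + 700) = 1/(0 + 700) = 1/700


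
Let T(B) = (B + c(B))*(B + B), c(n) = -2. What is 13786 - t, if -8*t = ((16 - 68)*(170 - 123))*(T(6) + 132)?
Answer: -41204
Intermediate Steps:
T(B) = 2*B*(-2 + B) (T(B) = (B - 2)*(B + B) = (-2 + B)*(2*B) = 2*B*(-2 + B))
t = 54990 (t = -(16 - 68)*(170 - 123)*(2*6*(-2 + 6) + 132)/8 = -(-52*47)*(2*6*4 + 132)/8 = -(-611)*(48 + 132)/2 = -(-611)*180/2 = -⅛*(-439920) = 54990)
13786 - t = 13786 - 1*54990 = 13786 - 54990 = -41204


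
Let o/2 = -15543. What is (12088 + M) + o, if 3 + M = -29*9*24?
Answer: -25265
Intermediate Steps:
M = -6267 (M = -3 - 29*9*24 = -3 - 261*24 = -3 - 6264 = -6267)
o = -31086 (o = 2*(-15543) = -31086)
(12088 + M) + o = (12088 - 6267) - 31086 = 5821 - 31086 = -25265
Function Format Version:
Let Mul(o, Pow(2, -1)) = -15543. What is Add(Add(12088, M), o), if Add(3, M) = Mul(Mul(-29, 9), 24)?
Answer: -25265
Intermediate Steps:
M = -6267 (M = Add(-3, Mul(Mul(-29, 9), 24)) = Add(-3, Mul(-261, 24)) = Add(-3, -6264) = -6267)
o = -31086 (o = Mul(2, -15543) = -31086)
Add(Add(12088, M), o) = Add(Add(12088, -6267), -31086) = Add(5821, -31086) = -25265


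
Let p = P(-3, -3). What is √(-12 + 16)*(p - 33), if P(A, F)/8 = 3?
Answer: -18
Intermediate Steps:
P(A, F) = 24 (P(A, F) = 8*3 = 24)
p = 24
√(-12 + 16)*(p - 33) = √(-12 + 16)*(24 - 33) = √4*(-9) = 2*(-9) = -18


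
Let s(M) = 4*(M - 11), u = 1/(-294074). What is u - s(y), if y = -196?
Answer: 243493271/294074 ≈ 828.00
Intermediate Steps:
u = -1/294074 ≈ -3.4005e-6
s(M) = -44 + 4*M (s(M) = 4*(-11 + M) = -44 + 4*M)
u - s(y) = -1/294074 - (-44 + 4*(-196)) = -1/294074 - (-44 - 784) = -1/294074 - 1*(-828) = -1/294074 + 828 = 243493271/294074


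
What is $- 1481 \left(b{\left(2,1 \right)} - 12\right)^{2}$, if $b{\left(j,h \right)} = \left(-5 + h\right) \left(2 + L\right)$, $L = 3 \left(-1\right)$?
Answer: $-94784$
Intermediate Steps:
$L = -3$
$b{\left(j,h \right)} = 5 - h$ ($b{\left(j,h \right)} = \left(-5 + h\right) \left(2 - 3\right) = \left(-5 + h\right) \left(-1\right) = 5 - h$)
$- 1481 \left(b{\left(2,1 \right)} - 12\right)^{2} = - 1481 \left(\left(5 - 1\right) - 12\right)^{2} = - 1481 \left(4 - 12\right)^{2} = - 1481 \left(-8\right)^{2} = \left(-1481\right) 64 = -94784$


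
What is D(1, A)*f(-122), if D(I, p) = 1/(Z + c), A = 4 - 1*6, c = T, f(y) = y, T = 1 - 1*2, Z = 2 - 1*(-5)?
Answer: -61/3 ≈ -20.333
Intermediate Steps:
Z = 7 (Z = 2 + 5 = 7)
T = -1 (T = 1 - 2 = -1)
c = -1
A = -2 (A = 4 - 6 = -2)
D(I, p) = 1/6 (D(I, p) = 1/(7 - 1) = 1/6)
D(1, A)*f(-122) = (1/6)*(-122) = -61/3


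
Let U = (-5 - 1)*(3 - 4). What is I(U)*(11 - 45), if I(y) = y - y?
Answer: 0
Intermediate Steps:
U = 6 (U = -6*(-1) = 6)
I(y) = 0
I(U)*(11 - 45) = 0*(11 - 45) = 0*(-34) = 0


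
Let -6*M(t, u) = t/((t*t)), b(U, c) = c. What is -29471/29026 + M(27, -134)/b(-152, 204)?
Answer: -486993317/479625624 ≈ -1.0154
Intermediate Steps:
M(t, u) = -1/(6*t) (M(t, u) = -t/(6*(t*t)) = -t/(6*(t²)) = -t/(6*t²) = -1/(6*t))
-29471/29026 + M(27, -134)/b(-152, 204) = -29471/29026 - ⅙/27/204 = -29471*1/29026 - ⅙*1/27*(1/204) = -29471/29026 - 1/162*1/204 = -29471/29026 - 1/33048 = -486993317/479625624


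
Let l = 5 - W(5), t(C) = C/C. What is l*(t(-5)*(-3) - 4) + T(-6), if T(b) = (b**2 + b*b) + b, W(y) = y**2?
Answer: 206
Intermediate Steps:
t(C) = 1
T(b) = b + 2*b**2 (T(b) = (b**2 + b**2) + b = 2*b**2 + b = b + 2*b**2)
l = -20 (l = 5 - 1*5**2 = 5 - 1*25 = 5 - 25 = -20)
l*(t(-5)*(-3) - 4) + T(-6) = -20*(1*(-3) - 4) - 6*(1 + 2*(-6)) = -20*(-3 - 4) - 6*(1 - 12) = -20*(-7) - 6*(-11) = 140 + 66 = 206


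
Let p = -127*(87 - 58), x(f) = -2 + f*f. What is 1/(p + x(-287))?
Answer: 1/78684 ≈ 1.2709e-5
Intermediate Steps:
x(f) = -2 + f²
p = -3683 (p = -127*29 = -3683)
1/(p + x(-287)) = 1/(-3683 + (-2 + (-287)²)) = 1/(-3683 + (-2 + 82369)) = 1/(-3683 + 82367) = 1/78684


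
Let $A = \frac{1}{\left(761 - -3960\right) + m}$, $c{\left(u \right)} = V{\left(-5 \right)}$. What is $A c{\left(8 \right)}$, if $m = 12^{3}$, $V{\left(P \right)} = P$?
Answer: $- \frac{5}{6449} \approx -0.00077531$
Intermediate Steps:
$c{\left(u \right)} = -5$
$m = 1728$
$A = \frac{1}{6449}$ ($A = \frac{1}{\left(761 - -3960\right) + 1728} = \frac{1}{\left(761 + 3960\right) + 1728} = \frac{1}{4721 + 1728} = \frac{1}{6449} \approx 0.00015506$)
$A c{\left(8 \right)} = \frac{1}{6449} \left(-5\right) = - \frac{5}{6449}$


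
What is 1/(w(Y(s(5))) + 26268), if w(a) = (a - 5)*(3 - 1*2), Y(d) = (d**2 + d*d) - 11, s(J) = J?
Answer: 1/26302 ≈ 3.8020e-5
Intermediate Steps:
Y(d) = -11 + 2*d**2 (Y(d) = (d**2 + d**2) - 11 = 2*d**2 - 11 = -11 + 2*d**2)
w(a) = -5 + a (w(a) = (-5 + a)*(3 - 2) = (-5 + a)*1 = -5 + a)
1/(w(Y(s(5))) + 26268) = 1/((-5 + (-11 + 2*5**2)) + 26268) = 1/((-5 + (-11 + 2*25)) + 26268) = 1/((-5 + (-11 + 50)) + 26268) = 1/((-5 + 39) + 26268) = 1/(34 + 26268) = 1/26302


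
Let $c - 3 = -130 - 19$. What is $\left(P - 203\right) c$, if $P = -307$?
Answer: $74460$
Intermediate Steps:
$c = -146$ ($c = 3 - 149 = -146$)
$\left(P - 203\right) c = \left(-307 - 203\right) \left(-146\right) = \left(-510\right) \left(-146\right) = 74460$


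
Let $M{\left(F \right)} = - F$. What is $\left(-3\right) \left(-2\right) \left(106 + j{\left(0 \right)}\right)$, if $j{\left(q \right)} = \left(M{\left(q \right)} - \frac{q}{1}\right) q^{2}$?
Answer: $636$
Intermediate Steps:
$j{\left(q \right)} = - 2 q^{3}$ ($j{\left(q \right)} = \left(- q - \frac{q}{1}\right) q^{2} = \left(- q - q 1\right) q^{2} = \left(- q - q\right) q^{2} = - 2 q q^{2} = - 2 q^{3}$)
$\left(-3\right) \left(-2\right) \left(106 + j{\left(0 \right)}\right) = \left(-3\right) \left(-2\right) \left(106 - 2 \cdot 0^{3}\right) = 6 \left(106 - 0\right) = 6 \left(106 + 0\right) = 6 \cdot 106 = 636$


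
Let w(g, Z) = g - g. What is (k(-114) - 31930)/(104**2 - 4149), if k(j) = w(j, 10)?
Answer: -31930/6667 ≈ -4.7893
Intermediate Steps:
w(g, Z) = 0
k(j) = 0
(k(-114) - 31930)/(104**2 - 4149) = (0 - 31930)/(104**2 - 4149) = -31930/(10816 - 4149) = -31930/6667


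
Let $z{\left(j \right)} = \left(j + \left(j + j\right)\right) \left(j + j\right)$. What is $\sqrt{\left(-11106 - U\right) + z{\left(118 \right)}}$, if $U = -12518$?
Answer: $2 \sqrt{21239} \approx 291.47$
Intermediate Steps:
$z{\left(j \right)} = 6 j^{2}$ ($z{\left(j \right)} = \left(j + 2 j\right) 2 j = 3 j 2 j = 6 j^{2}$)
$\sqrt{\left(-11106 - U\right) + z{\left(118 \right)}} = \sqrt{\left(-11106 - -12518\right) + 6 \cdot 118^{2}} = \sqrt{\left(-11106 + 12518\right) + 6 \cdot 13924} = \sqrt{1412 + 83544} = \sqrt{84956} = 2 \sqrt{21239}$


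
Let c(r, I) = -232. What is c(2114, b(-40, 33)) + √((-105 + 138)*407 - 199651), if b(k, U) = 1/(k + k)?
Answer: -232 + 2*I*√46555 ≈ -232.0 + 431.53*I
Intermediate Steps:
b(k, U) = 1/(2*k)
c(2114, b(-40, 33)) + √((-105 + 138)*407 - 199651) = -232 + √((-105 + 138)*407 - 199651) = -232 + √(33*407 - 199651) = -232 + √(13431 - 199651) = -232 + √(-186220) = -232 + 2*I*√46555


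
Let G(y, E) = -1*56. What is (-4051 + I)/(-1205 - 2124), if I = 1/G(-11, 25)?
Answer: 226857/186424 ≈ 1.2169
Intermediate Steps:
G(y, E) = -56
I = -1/56 (I = 1/(-56) = -1/56 ≈ -0.017857)
(-4051 + I)/(-1205 - 2124) = (-4051 - 1/56)/(-1205 - 2124) = -226857/56/(-3329) = -226857/56*(-1/3329) = 226857/186424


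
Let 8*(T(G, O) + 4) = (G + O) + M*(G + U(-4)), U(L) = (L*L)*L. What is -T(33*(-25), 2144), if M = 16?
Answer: 12937/8 ≈ 1617.1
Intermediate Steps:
U(L) = L³ (U(L) = L²*L = L³)
T(G, O) = -132 + O/8 + 17*G/8 (T(G, O) = -4 + ((G + O) + 16*(G + (-4)³))/8 = -4 + ((G + O) + 16*(G - 64))/8 = -4 + ((G + O) + 16*(-64 + G))/8 = -4 + ((G + O) + (-1024 + 16*G))/8 = -4 + (-1024 + O + 17*G)/8 = -4 + (-128 + O/8 + 17*G/8) = -132 + O/8 + 17*G/8)
-T(33*(-25), 2144) = -(-132 + (⅛)*2144 + 17*(33*(-25))/8) = -(-132 + 268 + (17/8)*(-825)) = -(-132 + 268 - 14025/8) = -1*(-12937/8) = 12937/8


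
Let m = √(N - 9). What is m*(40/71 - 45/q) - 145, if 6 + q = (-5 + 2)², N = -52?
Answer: -145 - 1025*I*√61/71 ≈ -145.0 - 112.75*I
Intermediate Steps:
q = 3 (q = -6 + (-5 + 2)² = -6 + (-3)² = -6 + 9 = 3)
m = I*√61 (m = √(-52 - 9) = √(-61) = I*√61 ≈ 7.8102*I)
m*(40/71 - 45/q) - 145 = (I*√61)*(40/71 - 45/3) - 145 = (I*√61)*(40*(1/71) - 45*⅓) - 145 = (I*√61)*(40/71 - 15) - 145 = (I*√61)*(-1025/71) - 145 = -1025*I*√61/71 - 145 = -145 - 1025*I*√61/71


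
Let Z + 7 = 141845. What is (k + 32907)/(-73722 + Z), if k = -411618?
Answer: -378711/68116 ≈ -5.5598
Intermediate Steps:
Z = 141838 (Z = -7 + 141845 = 141838)
(k + 32907)/(-73722 + Z) = (-411618 + 32907)/(-73722 + 141838) = -378711/68116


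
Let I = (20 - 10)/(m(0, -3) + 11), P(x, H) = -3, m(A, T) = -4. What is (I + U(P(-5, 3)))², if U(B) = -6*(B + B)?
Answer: 68644/49 ≈ 1400.9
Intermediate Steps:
U(B) = -12*B
I = 10/7 (I = (20 - 10)/(-4 + 11) = 10/7 ≈ 1.4286)
(I + U(P(-5, 3)))² = (10/7 - 12*(-3))² = (10/7 + 36)² = (262/7)² = 68644/49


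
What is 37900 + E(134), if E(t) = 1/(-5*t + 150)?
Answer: 19707999/520 ≈ 37900.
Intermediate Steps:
E(t) = 1/(150 - 5*t)
37900 + E(134) = 37900 - 1/(-150 + 5*134) = 37900 - 1/(-150 + 670) = 37900 - 1/520 = 19707999/520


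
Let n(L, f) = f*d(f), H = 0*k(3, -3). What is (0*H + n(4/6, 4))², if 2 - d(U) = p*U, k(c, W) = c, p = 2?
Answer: 576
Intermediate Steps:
d(U) = 2 - 2*U
H = 0 (H = 0*3 = 0)
n(L, f) = f*(2 - 2*f)
(0*H + n(4/6, 4))² = (0*0 + 2*4*(1 - 1*4))² = (0 + 2*4*(1 - 4))² = (0 + 2*4*(-3))² = (0 - 24)² = (-24)² = 576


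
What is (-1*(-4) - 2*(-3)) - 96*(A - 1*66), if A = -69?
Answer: 12970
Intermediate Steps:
(-1*(-4) - 2*(-3)) - 96*(A - 1*66) = (-1*(-4) - 2*(-3)) - 96*(-69 - 1*66) = (4 + 6) - 96*(-69 - 66) = 10 - 96*(-135) = 10 + 12960 = 12970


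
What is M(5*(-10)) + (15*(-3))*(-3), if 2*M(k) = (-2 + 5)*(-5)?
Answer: 255/2 ≈ 127.50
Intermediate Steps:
M(k) = -15/2 (M(k) = ((-2 + 5)*(-5))/2 = (3*(-5))/2 = (½)*(-15) = -15/2)
M(5*(-10)) + (15*(-3))*(-3) = -15/2 + (15*(-3))*(-3) = -15/2 - 45*(-3) = -15/2 + 135 = 255/2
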